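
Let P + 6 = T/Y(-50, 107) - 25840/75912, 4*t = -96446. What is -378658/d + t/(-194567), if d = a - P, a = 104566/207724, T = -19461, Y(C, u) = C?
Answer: 82521121121155764733/83321007041566414 ≈ 990.40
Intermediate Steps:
t = -48223/2 (t = (¼)*(-96446) = -48223/2 ≈ -24112.)
a = 4753/9442 (a = 104566*(1/207724) = 4753/9442 ≈ 0.50339)
P = 181657229/474450 (P = -6 + (-19461/(-50) - 25840/75912) = -6 + (-19461*(-1/50) - 25840*1/75912) = -6 + (19461/50 - 3230/9489) = -6 + 184503929/474450 = 181657229/474450 ≈ 382.88)
d = -428238123842/1119939225 (d = 4753/9442 - 1*181657229/474450 = 4753/9442 - 181657229/474450 = -428238123842/1119939225 ≈ -382.38)
-378658/d + t/(-194567) = -378658/(-428238123842/1119939225) - 48223/2/(-194567) = -378658*(-1119939225/428238123842) - 48223/2*(-1/194567) = 212036973530025/214119061921 + 48223/389134 = 82521121121155764733/83321007041566414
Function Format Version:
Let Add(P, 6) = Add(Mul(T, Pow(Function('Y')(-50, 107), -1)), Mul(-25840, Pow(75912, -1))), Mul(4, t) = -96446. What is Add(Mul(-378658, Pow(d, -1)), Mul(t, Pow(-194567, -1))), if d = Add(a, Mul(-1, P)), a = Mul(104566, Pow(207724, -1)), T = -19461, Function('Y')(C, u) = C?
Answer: Rational(82521121121155764733, 83321007041566414) ≈ 990.40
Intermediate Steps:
t = Rational(-48223, 2) (t = Mul(Rational(1, 4), -96446) = Rational(-48223, 2) ≈ -24112.)
a = Rational(4753, 9442) (a = Mul(104566, Rational(1, 207724)) = Rational(4753, 9442) ≈ 0.50339)
P = Rational(181657229, 474450) (P = Add(-6, Add(Mul(-19461, Pow(-50, -1)), Mul(-25840, Pow(75912, -1)))) = Add(-6, Add(Mul(-19461, Rational(-1, 50)), Mul(-25840, Rational(1, 75912)))) = Add(-6, Add(Rational(19461, 50), Rational(-3230, 9489))) = Add(-6, Rational(184503929, 474450)) = Rational(181657229, 474450) ≈ 382.88)
d = Rational(-428238123842, 1119939225) (d = Add(Rational(4753, 9442), Mul(-1, Rational(181657229, 474450))) = Add(Rational(4753, 9442), Rational(-181657229, 474450)) = Rational(-428238123842, 1119939225) ≈ -382.38)
Add(Mul(-378658, Pow(d, -1)), Mul(t, Pow(-194567, -1))) = Add(Mul(-378658, Pow(Rational(-428238123842, 1119939225), -1)), Mul(Rational(-48223, 2), Pow(-194567, -1))) = Add(Mul(-378658, Rational(-1119939225, 428238123842)), Mul(Rational(-48223, 2), Rational(-1, 194567))) = Add(Rational(212036973530025, 214119061921), Rational(48223, 389134)) = Rational(82521121121155764733, 83321007041566414)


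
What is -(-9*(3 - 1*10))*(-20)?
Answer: 1260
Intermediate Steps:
-(-9*(3 - 1*10))*(-20) = -(-9*(3 - 10))*(-20) = -(-9*(-7))*(-20) = -63*(-20) = -1*(-1260) = 1260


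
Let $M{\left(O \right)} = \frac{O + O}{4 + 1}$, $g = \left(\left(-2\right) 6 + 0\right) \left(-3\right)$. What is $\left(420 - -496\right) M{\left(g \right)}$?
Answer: $\frac{65952}{5} \approx 13190.0$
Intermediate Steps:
$g = 36$ ($g = \left(-12 + 0\right) \left(-3\right) = \left(-12\right) \left(-3\right) = 36$)
$M{\left(O \right)} = \frac{2 O}{5}$
$\left(420 - -496\right) M{\left(g \right)} = \left(420 - -496\right) \frac{2}{5} \cdot 36 = \left(420 + 496\right) \frac{72}{5} = 916 \cdot \frac{72}{5} = \frac{65952}{5}$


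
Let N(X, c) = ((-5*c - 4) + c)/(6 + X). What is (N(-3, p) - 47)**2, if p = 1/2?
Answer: 2401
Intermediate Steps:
p = 1/2 ≈ 0.50000
N(X, c) = (-4 - 4*c)/(6 + X) (N(X, c) = ((-4 - 5*c) + c)/(6 + X) = (-4 - 4*c)/(6 + X))
(N(-3, p) - 47)**2 = (4*(-1 - 1*1/2)/(6 - 3) - 47)**2 = (4*(-1 - 1/2)/3 - 47)**2 = (4*(1/3)*(-3/2) - 47)**2 = (-2 - 47)**2 = (-49)**2 = 2401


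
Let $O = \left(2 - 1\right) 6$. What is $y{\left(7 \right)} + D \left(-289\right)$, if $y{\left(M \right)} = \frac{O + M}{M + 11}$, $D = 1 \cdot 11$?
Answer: $- \frac{57209}{18} \approx -3178.3$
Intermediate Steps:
$O = 6$ ($O = 1 \cdot 6 = 6$)
$D = 11$
$y{\left(M \right)} = \frac{6 + M}{11 + M}$ ($y{\left(M \right)} = \frac{6 + M}{M + 11} = \frac{6 + M}{11 + M}$)
$y{\left(7 \right)} + D \left(-289\right) = \frac{6 + 7}{11 + 7} + 11 \left(-289\right) = \frac{1}{18} \cdot 13 - 3179 = \frac{13}{18} - 3179 = - \frac{57209}{18}$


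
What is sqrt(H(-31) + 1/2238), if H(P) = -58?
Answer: I*sqrt(290499114)/2238 ≈ 7.6157*I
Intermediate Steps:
sqrt(H(-31) + 1/2238) = sqrt(-58 + 1/2238) = sqrt(-129803/2238) = I*sqrt(290499114)/2238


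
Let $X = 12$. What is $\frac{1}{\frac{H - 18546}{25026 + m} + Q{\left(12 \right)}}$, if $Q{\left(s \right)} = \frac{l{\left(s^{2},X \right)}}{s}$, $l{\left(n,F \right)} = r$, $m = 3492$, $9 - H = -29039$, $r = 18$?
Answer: $\frac{28518}{53279} \approx 0.53526$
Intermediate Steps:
$H = 29048$ ($H = 9 - -29039 = 9 + 29039 = 29048$)
$l{\left(n,F \right)} = 18$
$Q{\left(s \right)} = \frac{18}{s}$
$\frac{1}{\frac{H - 18546}{25026 + m} + Q{\left(12 \right)}} = \frac{1}{\frac{29048 - 18546}{25026 + 3492} + \frac{18}{12}} = \frac{1}{\frac{10502}{28518} + 18 \cdot \frac{1}{12}} = \frac{1}{10502 \cdot \frac{1}{28518} + \frac{3}{2}} = \frac{1}{\frac{5251}{14259} + \frac{3}{2}} = \frac{1}{\frac{53279}{28518}} = \frac{28518}{53279}$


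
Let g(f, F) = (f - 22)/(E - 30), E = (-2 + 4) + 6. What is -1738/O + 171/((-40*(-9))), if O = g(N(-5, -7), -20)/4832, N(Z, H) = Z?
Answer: -7390253567/1080 ≈ -6.8428e+6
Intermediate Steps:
E = 8 (E = 2 + 6 = 8)
g(f, F) = 1 - f/22 (g(f, F) = (f - 22)/(8 - 30) = (-22 + f)/(-22) = (-22 + f)*(-1/22) = 1 - f/22)
O = 27/106304 (O = (1 - 1/22*(-5))/4832 = (1 + 5/22)*(1/4832) = (27/22)*(1/4832) = 27/106304 ≈ 0.00025399)
-1738/O + 171/((-40*(-9))) = -1738/27/106304 + 171/((-40*(-9))) = -1738*106304/27 + 171/360 = -184756352/27 + 171*(1/360) = -184756352/27 + 19/40 = -7390253567/1080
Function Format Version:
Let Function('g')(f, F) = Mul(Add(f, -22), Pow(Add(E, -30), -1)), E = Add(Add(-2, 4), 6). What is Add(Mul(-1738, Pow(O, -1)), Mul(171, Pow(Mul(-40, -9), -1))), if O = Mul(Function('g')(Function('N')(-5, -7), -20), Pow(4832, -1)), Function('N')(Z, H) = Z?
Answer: Rational(-7390253567, 1080) ≈ -6.8428e+6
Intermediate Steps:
E = 8 (E = Add(2, 6) = 8)
Function('g')(f, F) = Add(1, Mul(Rational(-1, 22), f)) (Function('g')(f, F) = Mul(Add(f, -22), Pow(Add(8, -30), -1)) = Mul(Add(-22, f), Pow(-22, -1)) = Mul(Add(-22, f), Rational(-1, 22)) = Add(1, Mul(Rational(-1, 22), f)))
O = Rational(27, 106304) (O = Mul(Add(1, Mul(Rational(-1, 22), -5)), Pow(4832, -1)) = Mul(Add(1, Rational(5, 22)), Rational(1, 4832)) = Mul(Rational(27, 22), Rational(1, 4832)) = Rational(27, 106304) ≈ 0.00025399)
Add(Mul(-1738, Pow(O, -1)), Mul(171, Pow(Mul(-40, -9), -1))) = Add(Mul(-1738, Pow(Rational(27, 106304), -1)), Mul(171, Pow(Mul(-40, -9), -1))) = Add(Mul(-1738, Rational(106304, 27)), Mul(171, Pow(360, -1))) = Add(Rational(-184756352, 27), Mul(171, Rational(1, 360))) = Add(Rational(-184756352, 27), Rational(19, 40)) = Rational(-7390253567, 1080)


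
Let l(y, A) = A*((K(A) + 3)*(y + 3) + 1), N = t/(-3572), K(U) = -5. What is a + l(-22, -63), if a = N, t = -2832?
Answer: -2193393/893 ≈ -2456.2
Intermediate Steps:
N = 708/893 (N = -2832/(-3572) = -2832*(-1/3572) = 708/893 ≈ 0.79283)
l(y, A) = A*(-5 - 2*y) (l(y, A) = A*((-5 + 3)*(y + 3) + 1) = A*(-2*(3 + y) + 1) = A*((-6 - 2*y) + 1) = A*(-5 - 2*y))
a = 708/893 ≈ 0.79283
a + l(-22, -63) = 708/893 - 63*(-5 - 2*(-22)) = 708/893 - 63*(-5 + 44) = 708/893 - 63*39 = 708/893 - 2457 = -2193393/893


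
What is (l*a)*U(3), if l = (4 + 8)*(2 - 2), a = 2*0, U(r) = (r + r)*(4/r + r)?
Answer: 0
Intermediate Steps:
U(r) = 2*r*(r + 4/r) (U(r) = (2*r)*(r + 4/r) = 2*r*(r + 4/r))
a = 0
l = 0 (l = 12*0 = 0)
(l*a)*U(3) = (0*0)*(8 + 2*3**2) = 0*(8 + 2*9) = 0*(8 + 18) = 0*26 = 0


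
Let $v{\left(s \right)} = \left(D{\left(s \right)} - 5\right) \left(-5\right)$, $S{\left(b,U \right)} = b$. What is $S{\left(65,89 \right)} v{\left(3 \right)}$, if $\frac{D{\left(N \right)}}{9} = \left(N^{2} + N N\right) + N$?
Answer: $-59800$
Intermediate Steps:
$D{\left(N \right)} = 9 N + 18 N^{2}$ ($D{\left(N \right)} = 9 \left(\left(N^{2} + N N\right) + N\right) = 9 \left(\left(N^{2} + N^{2}\right) + N\right) = 9 \left(2 N^{2} + N\right) = 9 \left(N + 2 N^{2}\right) = 9 N + 18 N^{2}$)
$v{\left(s \right)} = 25 - 45 s \left(1 + 2 s\right)$ ($v{\left(s \right)} = \left(9 s \left(1 + 2 s\right) - 5\right) \left(-5\right) = \left(-5 + 9 s \left(1 + 2 s\right)\right) \left(-5\right) = 25 - 45 s \left(1 + 2 s\right)$)
$S{\left(65,89 \right)} v{\left(3 \right)} = 65 \left(25 - 90 \cdot 3^{2} - 135\right) = 65 \left(25 - 810 - 135\right) = 65 \left(-920\right) = -59800$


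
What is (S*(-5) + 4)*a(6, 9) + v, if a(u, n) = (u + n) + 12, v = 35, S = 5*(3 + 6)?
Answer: -5932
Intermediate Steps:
S = 45 (S = 5*9 = 45)
a(u, n) = 12 + n + u (a(u, n) = (n + u) + 12 = 12 + n + u)
(S*(-5) + 4)*a(6, 9) + v = (45*(-5) + 4)*(12 + 9 + 6) + 35 = (-225 + 4)*27 + 35 = -221*27 + 35 = -5967 + 35 = -5932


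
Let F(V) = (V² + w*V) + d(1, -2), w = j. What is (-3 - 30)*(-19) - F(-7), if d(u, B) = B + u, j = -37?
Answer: 320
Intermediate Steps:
w = -37
F(V) = -1 + V² - 37*V (F(V) = (V² - 37*V) + (-2 + 1) = (V² - 37*V) - 1 = -1 + V² - 37*V)
(-3 - 30)*(-19) - F(-7) = (-3 - 30)*(-19) - (-1 + (-7)² - 37*(-7)) = -33*(-19) - (-1 + 49 + 259) = 627 - 1*307 = 627 - 307 = 320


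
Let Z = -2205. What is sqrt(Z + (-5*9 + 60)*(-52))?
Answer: I*sqrt(2985) ≈ 54.635*I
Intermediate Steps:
sqrt(Z + (-5*9 + 60)*(-52)) = sqrt(-2205 + (-5*9 + 60)*(-52)) = sqrt(-2205 + (-45 + 60)*(-52)) = sqrt(-2205 + 15*(-52)) = sqrt(-2205 - 780) = sqrt(-2985) = I*sqrt(2985)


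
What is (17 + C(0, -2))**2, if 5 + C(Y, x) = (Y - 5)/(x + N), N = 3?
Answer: 49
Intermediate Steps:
C(Y, x) = -5 + (-5 + Y)/(3 + x) (C(Y, x) = -5 + (Y - 5)/(x + 3) = -5 + (-5 + Y)/(3 + x))
(17 + C(0, -2))**2 = (17 + (-20 + 0 - 5*(-2))/(3 - 2))**2 = (17 + (-20 + 0 + 10)/1)**2 = (17 + 1*(-10))**2 = (17 - 10)**2 = 7**2 = 49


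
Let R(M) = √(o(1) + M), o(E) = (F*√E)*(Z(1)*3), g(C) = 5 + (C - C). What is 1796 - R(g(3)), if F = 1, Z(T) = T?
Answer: 1796 - 2*√2 ≈ 1793.2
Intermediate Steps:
g(C) = 5 (g(C) = 5 + 0 = 5)
o(E) = 3*√E (o(E) = (1*√E)*(1*3) = √E*3 = 3*√E)
R(M) = √(3 + M) (R(M) = √(3*√1 + M) = √(3*1 + M) = √(3 + M))
1796 - R(g(3)) = 1796 - √(3 + 5) = 1796 - √8 = 1796 - 2*√2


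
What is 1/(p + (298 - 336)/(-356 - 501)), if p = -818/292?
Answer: -125122/344965 ≈ -0.36271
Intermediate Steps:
p = -409/146 (p = -818*1/292 = -409/146 ≈ -2.8014)
1/(p + (298 - 336)/(-356 - 501)) = 1/(-409/146 + (298 - 336)/(-356 - 501)) = 1/(-409/146 - 38/(-857)) = 1/(-409/146 - 38*(-1/857)) = 1/(-409/146 + 38/857) = 1/(-344965/125122) = -125122/344965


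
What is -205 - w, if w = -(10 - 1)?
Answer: -196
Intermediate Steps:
w = -9 (w = -1*9 = -9)
-205 - w = -205 - 1*(-9) = -205 + 9 = -196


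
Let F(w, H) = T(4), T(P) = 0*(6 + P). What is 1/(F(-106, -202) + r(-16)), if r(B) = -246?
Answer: -1/246 ≈ -0.0040650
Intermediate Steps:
T(P) = 0
F(w, H) = 0
1/(F(-106, -202) + r(-16)) = 1/(0 - 246) = 1/(-246) = -1/246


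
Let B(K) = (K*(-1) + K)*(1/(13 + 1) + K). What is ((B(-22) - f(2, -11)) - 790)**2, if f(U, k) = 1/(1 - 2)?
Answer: 622521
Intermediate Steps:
f(U, k) = -1 (f(U, k) = 1/(-1) = -1)
B(K) = 0 (B(K) = (-K + K)*(1/14 + K) = 0*(1/14 + K) = 0)
((B(-22) - f(2, -11)) - 790)**2 = ((0 - 1*(-1)) - 790)**2 = ((0 + 1) - 790)**2 = (1 - 790)**2 = (-789)**2 = 622521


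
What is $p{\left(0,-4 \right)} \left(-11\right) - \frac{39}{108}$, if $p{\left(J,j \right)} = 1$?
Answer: $- \frac{409}{36} \approx -11.361$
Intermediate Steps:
$p{\left(0,-4 \right)} \left(-11\right) - \frac{39}{108} = 1 \left(-11\right) - \frac{39}{108} = -11 - \frac{13}{36} = - \frac{409}{36}$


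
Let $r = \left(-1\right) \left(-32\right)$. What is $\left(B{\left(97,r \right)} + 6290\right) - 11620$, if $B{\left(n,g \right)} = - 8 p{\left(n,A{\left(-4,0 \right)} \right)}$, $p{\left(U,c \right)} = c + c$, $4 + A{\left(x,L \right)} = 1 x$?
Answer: $-5202$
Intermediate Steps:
$A{\left(x,L \right)} = -4 + x$ ($A{\left(x,L \right)} = -4 + 1 x = -4 + x$)
$p{\left(U,c \right)} = 2 c$
$r = 32$
$B{\left(n,g \right)} = 128$ ($B{\left(n,g \right)} = - 8 \cdot 2 \left(-4 - 4\right) = - 8 \cdot 2 \left(-8\right) = \left(-8\right) \left(-16\right) = 128$)
$\left(B{\left(97,r \right)} + 6290\right) - 11620 = \left(128 + 6290\right) - 11620 = 6418 - 11620 = -5202$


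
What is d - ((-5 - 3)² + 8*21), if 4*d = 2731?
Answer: 1803/4 ≈ 450.75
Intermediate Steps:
d = 2731/4 (d = (¼)*2731 = 2731/4 ≈ 682.75)
d - ((-5 - 3)² + 8*21) = 2731/4 - ((-5 - 3)² + 8*21) = 2731/4 - ((-8)² + 168) = 2731/4 - (64 + 168) = 2731/4 - 1*232 = 2731/4 - 232 = 1803/4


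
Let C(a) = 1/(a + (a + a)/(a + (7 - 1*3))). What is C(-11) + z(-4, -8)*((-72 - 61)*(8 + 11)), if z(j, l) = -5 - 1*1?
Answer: 833903/55 ≈ 15162.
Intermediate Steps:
z(j, l) = -6 (z(j, l) = -5 - 1 = -6)
C(a) = 1/(a + 2*a/(4 + a)) (C(a) = 1/(a + (2*a)/(a + (7 - 3))) = 1/(a + (2*a)/(a + 4)) = 1/(a + (2*a)/(4 + a)) = 1/(a + 2*a/(4 + a)))
C(-11) + z(-4, -8)*((-72 - 61)*(8 + 11)) = (4 - 11)/((-11)*(6 - 11)) - 6*(-72 - 61)*(8 + 11) = -1/11*(-7)/(-5) - (-798)*19 = -1/11*(-⅕)*(-7) - 6*(-2527) = -7/55 + 15162 = 833903/55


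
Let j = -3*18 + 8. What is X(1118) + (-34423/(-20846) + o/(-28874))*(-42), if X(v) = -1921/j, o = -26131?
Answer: -64872153179/988847878 ≈ -65.604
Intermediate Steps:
j = -46 (j = -54 + 8 = -46)
X(v) = 1921/46 (X(v) = -1921/(-46) = -1921*(-1/46) = 1921/46)
X(1118) + (-34423/(-20846) + o/(-28874))*(-42) = 1921/46 + (-34423/(-20846) - 26131/(-28874))*(-42) = 1921/46 + (-34423*(-1/20846) - 26131*(-1/28874))*(-42) = 1921/46 + (34423/20846 + 26131/28874)*(-42) = 1921/46 + (384664132/150476851)*(-42) = 1921/46 - 2307984792/21496693 = -64872153179/988847878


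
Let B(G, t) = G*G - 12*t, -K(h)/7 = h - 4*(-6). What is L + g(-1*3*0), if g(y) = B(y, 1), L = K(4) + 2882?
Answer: 2674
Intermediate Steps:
K(h) = -168 - 7*h (K(h) = -7*(h - 4*(-6)) = -7*(h + 24) = -7*(24 + h) = -168 - 7*h)
B(G, t) = G² - 12*t
L = 2686 (L = (-168 - 7*4) + 2882 = (-168 - 28) + 2882 = -196 + 2882 = 2686)
g(y) = -12 + y² (g(y) = y² - 12*1 = y² - 12 = -12 + y²)
L + g(-1*3*0) = 2686 + (-12 + (-1*3*0)²) = 2686 + (-12 + (-3*0)²) = 2686 + (-12 + 0²) = 2686 + (-12 + 0) = 2686 - 12 = 2674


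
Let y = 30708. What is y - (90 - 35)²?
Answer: 27683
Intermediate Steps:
y - (90 - 35)² = 30708 - (90 - 35)² = 30708 - 1*55² = 30708 - 1*3025 = 30708 - 3025 = 27683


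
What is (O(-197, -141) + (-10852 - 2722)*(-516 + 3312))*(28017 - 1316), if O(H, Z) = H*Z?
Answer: -1012638816027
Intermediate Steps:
(O(-197, -141) + (-10852 - 2722)*(-516 + 3312))*(28017 - 1316) = (-197*(-141) + (-10852 - 2722)*(-516 + 3312))*(28017 - 1316) = (27777 - 13574*2796)*26701 = (27777 - 37952904)*26701 = -37925127*26701 = -1012638816027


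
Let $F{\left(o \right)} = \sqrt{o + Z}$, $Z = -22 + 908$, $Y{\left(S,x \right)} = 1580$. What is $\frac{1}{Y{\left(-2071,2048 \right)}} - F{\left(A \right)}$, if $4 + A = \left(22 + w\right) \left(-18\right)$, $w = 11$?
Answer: $\frac{1}{1580} - 12 \sqrt{2} \approx -16.97$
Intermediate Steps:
$A = -598$ ($A = -4 + \left(22 + 11\right) \left(-18\right) = -4 + 33 \left(-18\right) = -4 - 594 = -598$)
$Z = 886$
$F{\left(o \right)} = \sqrt{886 + o}$ ($F{\left(o \right)} = \sqrt{o + 886} = \sqrt{886 + o}$)
$\frac{1}{Y{\left(-2071,2048 \right)}} - F{\left(A \right)} = \frac{1}{1580} - \sqrt{886 - 598} = \frac{1}{1580} - \sqrt{288} = \frac{1}{1580} - 12 \sqrt{2}$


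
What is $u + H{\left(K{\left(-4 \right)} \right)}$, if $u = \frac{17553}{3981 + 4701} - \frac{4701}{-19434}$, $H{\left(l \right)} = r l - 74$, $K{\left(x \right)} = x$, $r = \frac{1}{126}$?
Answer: $- \frac{21190995715}{295270479} \approx -71.768$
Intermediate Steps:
$r = \frac{1}{126} \approx 0.0079365$
$H{\left(l \right)} = -74 + \frac{l}{126}$ ($H{\left(l \right)} = \frac{l}{126} - 74 = -74 + \frac{l}{126}$)
$u = \frac{10609419}{4686833}$ ($u = \frac{17553}{8682} - - \frac{1567}{6478} = 17553 \cdot \frac{1}{8682} + \frac{1567}{6478} = \frac{5851}{2894} + \frac{1567}{6478} = \frac{10609419}{4686833} \approx 2.2637$)
$u + H{\left(K{\left(-4 \right)} \right)} = \frac{10609419}{4686833} + \left(-74 + \frac{1}{126} \left(-4\right)\right) = \frac{10609419}{4686833} - \frac{4664}{63} = - \frac{21190995715}{295270479}$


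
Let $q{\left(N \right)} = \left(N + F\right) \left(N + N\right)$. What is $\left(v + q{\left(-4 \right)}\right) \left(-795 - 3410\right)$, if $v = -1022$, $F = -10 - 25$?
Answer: $2985550$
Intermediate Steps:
$F = -35$
$q{\left(N \right)} = 2 N \left(-35 + N\right)$ ($q{\left(N \right)} = \left(N - 35\right) \left(N + N\right) = \left(-35 + N\right) 2 N = 2 N \left(-35 + N\right)$)
$\left(v + q{\left(-4 \right)}\right) \left(-795 - 3410\right) = \left(-1022 + 2 \left(-4\right) \left(-35 - 4\right)\right) \left(-795 - 3410\right) = \left(-1022 + 2 \left(-4\right) \left(-39\right)\right) \left(-4205\right) = \left(-1022 + 312\right) \left(-4205\right) = \left(-710\right) \left(-4205\right) = 2985550$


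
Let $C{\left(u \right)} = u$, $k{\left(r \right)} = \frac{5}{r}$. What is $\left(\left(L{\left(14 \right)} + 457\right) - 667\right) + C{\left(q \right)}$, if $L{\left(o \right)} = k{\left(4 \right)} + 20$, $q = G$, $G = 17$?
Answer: $- \frac{687}{4} \approx -171.75$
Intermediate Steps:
$q = 17$
$L{\left(o \right)} = \frac{85}{4}$ ($L{\left(o \right)} = \frac{5}{4} + 20 = \frac{85}{4}$)
$\left(\left(L{\left(14 \right)} + 457\right) - 667\right) + C{\left(q \right)} = \left(\left(\frac{85}{4} + 457\right) - 667\right) + 17 = \left(\frac{1913}{4} - 667\right) + 17 = - \frac{755}{4} + 17 = - \frac{687}{4}$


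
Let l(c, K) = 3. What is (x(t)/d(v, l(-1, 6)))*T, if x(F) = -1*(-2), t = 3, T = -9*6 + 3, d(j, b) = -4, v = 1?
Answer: 51/2 ≈ 25.500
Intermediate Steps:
T = -51 (T = -54 + 3 = -51)
x(F) = 2
(x(t)/d(v, l(-1, 6)))*T = (2/(-4))*(-51) = (2*(-1/4))*(-51) = -1/2*(-51) = 51/2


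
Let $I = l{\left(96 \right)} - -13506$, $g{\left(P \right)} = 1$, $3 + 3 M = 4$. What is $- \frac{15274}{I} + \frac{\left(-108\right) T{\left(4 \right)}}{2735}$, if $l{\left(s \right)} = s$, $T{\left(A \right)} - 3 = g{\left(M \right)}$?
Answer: $- \frac{23825227}{18600735} \approx -1.2809$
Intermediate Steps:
$M = \frac{1}{3}$ ($M = -1 + \frac{1}{3} \cdot 4 = -1 + \frac{4}{3} = \frac{1}{3} \approx 0.33333$)
$T{\left(A \right)} = 4$ ($T{\left(A \right)} = 3 + 1 = 4$)
$I = 13602$ ($I = 96 - -13506 = 96 + 13506 = 13602$)
$- \frac{15274}{I} + \frac{\left(-108\right) T{\left(4 \right)}}{2735} = - \frac{15274}{13602} + \frac{\left(-108\right) 4}{2735} = \left(-15274\right) \frac{1}{13602} - \frac{432}{2735} = - \frac{7637}{6801} - \frac{432}{2735} = - \frac{23825227}{18600735}$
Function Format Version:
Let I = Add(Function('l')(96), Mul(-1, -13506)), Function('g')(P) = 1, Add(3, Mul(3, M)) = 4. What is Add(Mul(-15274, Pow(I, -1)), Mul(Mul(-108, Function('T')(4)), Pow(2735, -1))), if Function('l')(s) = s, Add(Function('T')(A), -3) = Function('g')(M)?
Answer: Rational(-23825227, 18600735) ≈ -1.2809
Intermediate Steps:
M = Rational(1, 3) (M = Add(-1, Mul(Rational(1, 3), 4)) = Add(-1, Rational(4, 3)) = Rational(1, 3) ≈ 0.33333)
Function('T')(A) = 4 (Function('T')(A) = Add(3, 1) = 4)
I = 13602 (I = Add(96, Mul(-1, -13506)) = Add(96, 13506) = 13602)
Add(Mul(-15274, Pow(I, -1)), Mul(Mul(-108, Function('T')(4)), Pow(2735, -1))) = Add(Mul(-15274, Pow(13602, -1)), Mul(Mul(-108, 4), Pow(2735, -1))) = Add(Mul(-15274, Rational(1, 13602)), Mul(-432, Rational(1, 2735))) = Add(Rational(-7637, 6801), Rational(-432, 2735)) = Rational(-23825227, 18600735)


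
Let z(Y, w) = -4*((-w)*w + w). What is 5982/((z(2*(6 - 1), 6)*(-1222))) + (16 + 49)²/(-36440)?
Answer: -1744871/11132420 ≈ -0.15674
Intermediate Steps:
z(Y, w) = -4*w + 4*w² (z(Y, w) = -4*(-w² + w) = -4*(w - w²) = -4*w + 4*w²)
5982/((z(2*(6 - 1), 6)*(-1222))) + (16 + 49)²/(-36440) = 5982/(((4*6*(-1 + 6))*(-1222))) + (16 + 49)²/(-36440) = 5982/(((4*6*5)*(-1222))) + 65²*(-1/36440) = 5982/((120*(-1222))) + 4225*(-1/36440) = 5982/(-146640) - 845/7288 = 5982*(-1/146640) - 845/7288 = -997/24440 - 845/7288 = -1744871/11132420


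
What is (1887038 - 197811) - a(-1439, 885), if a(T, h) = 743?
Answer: 1688484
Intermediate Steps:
(1887038 - 197811) - a(-1439, 885) = (1887038 - 197811) - 1*743 = 1689227 - 743 = 1688484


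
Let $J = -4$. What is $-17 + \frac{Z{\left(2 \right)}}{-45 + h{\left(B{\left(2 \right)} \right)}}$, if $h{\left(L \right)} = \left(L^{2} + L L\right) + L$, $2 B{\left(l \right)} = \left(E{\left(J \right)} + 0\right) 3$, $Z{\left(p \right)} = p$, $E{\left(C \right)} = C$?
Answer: $- \frac{355}{21} \approx -16.905$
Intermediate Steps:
$B{\left(l \right)} = -6$ ($B{\left(l \right)} = \frac{\left(-4 + 0\right) 3}{2} = \frac{\left(-4\right) 3}{2} = \frac{1}{2} \left(-12\right) = -6$)
$h{\left(L \right)} = L + 2 L^{2}$ ($h{\left(L \right)} = \left(L^{2} + L^{2}\right) + L = 2 L^{2} + L = L + 2 L^{2}$)
$-17 + \frac{Z{\left(2 \right)}}{-45 + h{\left(B{\left(2 \right)} \right)}} = -17 + \frac{2}{-45 - 6 \left(1 + 2 \left(-6\right)\right)} = -17 + \frac{2}{-45 - 6 \left(1 - 12\right)} = -17 + \frac{2}{-45 - -66} = -17 + \frac{2}{-45 + 66} = -17 + \frac{2}{21} = - \frac{355}{21}$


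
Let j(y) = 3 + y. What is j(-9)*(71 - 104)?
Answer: 198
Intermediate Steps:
j(-9)*(71 - 104) = (3 - 9)*(71 - 104) = -6*(-33) = 198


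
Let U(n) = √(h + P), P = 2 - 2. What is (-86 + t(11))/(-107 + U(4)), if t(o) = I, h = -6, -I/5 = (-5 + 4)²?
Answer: 9737/11455 + 91*I*√6/11455 ≈ 0.85002 + 0.019459*I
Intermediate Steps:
I = -5 (I = -5*(-5 + 4)² = -5*(-1)² = -5*1 = -5)
t(o) = -5
P = 0
U(n) = I*√6 (U(n) = √(-6 + 0) = √(-6) = I*√6)
(-86 + t(11))/(-107 + U(4)) = (-86 - 5)/(-107 + I*√6) = -91/(-107 + I*√6)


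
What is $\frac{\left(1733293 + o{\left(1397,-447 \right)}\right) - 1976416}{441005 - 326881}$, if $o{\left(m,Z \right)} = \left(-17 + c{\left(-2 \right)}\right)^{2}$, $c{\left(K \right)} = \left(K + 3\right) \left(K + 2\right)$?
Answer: $- \frac{121417}{57062} \approx -2.1278$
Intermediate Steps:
$c{\left(K \right)} = \left(2 + K\right) \left(3 + K\right)$ ($c{\left(K \right)} = \left(3 + K\right) \left(2 + K\right) = \left(2 + K\right) \left(3 + K\right)$)
$o{\left(m,Z \right)} = 289$ ($o{\left(m,Z \right)} = \left(-17 + \left(6 + \left(-2\right)^{2} + 5 \left(-2\right)\right)\right)^{2} = \left(-17 + \left(6 + 4 - 10\right)\right)^{2} = \left(-17 + 0\right)^{2} = \left(-17\right)^{2} = 289$)
$\frac{\left(1733293 + o{\left(1397,-447 \right)}\right) - 1976416}{441005 - 326881} = \frac{\left(1733293 + 289\right) - 1976416}{441005 - 326881} = \frac{1733582 - 1976416}{114124} = \left(-242834\right) \frac{1}{114124} = - \frac{121417}{57062}$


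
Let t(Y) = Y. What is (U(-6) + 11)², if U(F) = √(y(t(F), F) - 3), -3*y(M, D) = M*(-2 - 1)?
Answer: 112 + 66*I ≈ 112.0 + 66.0*I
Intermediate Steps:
y(M, D) = M (y(M, D) = -M*(-2 - 1)/3 = -M*(-3)/3 = -(-1)*M = M)
U(F) = √(-3 + F) (U(F) = √(F - 3) = √(-3 + F))
(U(-6) + 11)² = (√(-3 - 6) + 11)² = (√(-9) + 11)² = (3*I + 11)² = (11 + 3*I)²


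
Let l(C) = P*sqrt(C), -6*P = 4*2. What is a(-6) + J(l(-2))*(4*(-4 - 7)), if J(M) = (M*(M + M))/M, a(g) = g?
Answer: -6 + 352*I*sqrt(2)/3 ≈ -6.0 + 165.93*I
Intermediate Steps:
P = -4/3 (P = -2*2/3 = -1/6*8 = -4/3 ≈ -1.3333)
l(C) = -4*sqrt(C)/3
J(M) = 2*M (J(M) = (M*(2*M))/M = (2*M**2)/M = 2*M)
a(-6) + J(l(-2))*(4*(-4 - 7)) = -6 + (2*(-4*I*sqrt(2)/3))*(4*(-4 - 7)) = -6 + (2*(-4*I*sqrt(2)/3))*(4*(-11)) = -6 + (2*(-4*I*sqrt(2)/3))*(-44) = -6 - 8*I*sqrt(2)/3*(-44) = -6 + 352*I*sqrt(2)/3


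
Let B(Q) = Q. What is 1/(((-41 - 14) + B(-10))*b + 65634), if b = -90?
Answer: 1/71484 ≈ 1.3989e-5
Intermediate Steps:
1/(((-41 - 14) + B(-10))*b + 65634) = 1/(((-41 - 14) - 10)*(-90) + 65634) = 1/((-55 - 10)*(-90) + 65634) = 1/(-65*(-90) + 65634) = 1/(5850 + 65634) = 1/71484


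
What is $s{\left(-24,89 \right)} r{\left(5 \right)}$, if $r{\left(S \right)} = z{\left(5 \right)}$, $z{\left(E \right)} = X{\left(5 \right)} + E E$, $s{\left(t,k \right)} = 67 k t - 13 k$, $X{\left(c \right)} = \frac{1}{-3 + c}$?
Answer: $- \frac{7357719}{2} \approx -3.6789 \cdot 10^{6}$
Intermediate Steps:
$s{\left(t,k \right)} = - 13 k + 67 k t$ ($s{\left(t,k \right)} = 67 k t - 13 k = - 13 k + 67 k t$)
$z{\left(E \right)} = \frac{1}{2} + E^{2}$ ($z{\left(E \right)} = \frac{1}{-3 + 5} + E E = \frac{1}{2} + E^{2}$)
$r{\left(S \right)} = \frac{51}{2}$ ($r{\left(S \right)} = \frac{1}{2} + 5^{2} = \frac{1}{2} + 25 = \frac{51}{2}$)
$s{\left(-24,89 \right)} r{\left(5 \right)} = 89 \left(-13 + 67 \left(-24\right)\right) \frac{51}{2} = 89 \left(-13 - 1608\right) \frac{51}{2} = 89 \left(-1621\right) \frac{51}{2} = \left(-144269\right) \frac{51}{2} = - \frac{7357719}{2}$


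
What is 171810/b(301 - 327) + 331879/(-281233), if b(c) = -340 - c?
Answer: -24211425868/44153581 ≈ -548.35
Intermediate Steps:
171810/b(301 - 327) + 331879/(-281233) = 171810/(-340 - (301 - 327)) + 331879/(-281233) = 171810/(-340 - 1*(-26)) + 331879*(-1/281233) = 171810/(-340 + 26) - 331879/281233 = 171810/(-314) - 331879/281233 = 171810*(-1/314) - 331879/281233 = -85905/157 - 331879/281233 = -24211425868/44153581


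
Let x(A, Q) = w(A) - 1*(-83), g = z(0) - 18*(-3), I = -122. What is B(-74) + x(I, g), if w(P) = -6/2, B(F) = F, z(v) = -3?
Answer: 6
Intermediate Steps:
w(P) = -3 (w(P) = -6*1/2 = -3)
g = 51 (g = -3 - 18*(-3) = -3 - 3*(-18) = -3 + 54 = 51)
x(A, Q) = 80 (x(A, Q) = -3 - 1*(-83) = -3 + 83 = 80)
B(-74) + x(I, g) = -74 + 80 = 6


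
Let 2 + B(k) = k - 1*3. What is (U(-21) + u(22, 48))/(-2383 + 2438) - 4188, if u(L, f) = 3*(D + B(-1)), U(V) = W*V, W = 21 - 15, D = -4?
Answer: -230496/55 ≈ -4190.8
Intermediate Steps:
B(k) = -5 + k (B(k) = -2 + (k - 1*3) = -2 + (k - 3) = -2 + (-3 + k) = -5 + k)
W = 6
U(V) = 6*V
u(L, f) = -30 (u(L, f) = 3*(-4 + (-5 - 1)) = 3*(-4 - 6) = 3*(-10) = -30)
(U(-21) + u(22, 48))/(-2383 + 2438) - 4188 = (6*(-21) - 30)/(-2383 + 2438) - 4188 = (-126 - 30)/55 - 4188 = -156*1/55 - 4188 = -156/55 - 4188 = -230496/55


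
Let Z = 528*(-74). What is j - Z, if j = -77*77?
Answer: 33143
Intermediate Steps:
Z = -39072
j = -5929
j - Z = -5929 - 1*(-39072) = -5929 + 39072 = 33143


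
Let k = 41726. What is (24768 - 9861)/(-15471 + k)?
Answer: 14907/26255 ≈ 0.56778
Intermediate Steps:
(24768 - 9861)/(-15471 + k) = (24768 - 9861)/(-15471 + 41726) = 14907/26255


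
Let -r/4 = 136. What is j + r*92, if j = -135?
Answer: -50183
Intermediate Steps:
r = -544 (r = -4*136 = -544)
j + r*92 = -135 - 544*92 = -135 - 50048 = -50183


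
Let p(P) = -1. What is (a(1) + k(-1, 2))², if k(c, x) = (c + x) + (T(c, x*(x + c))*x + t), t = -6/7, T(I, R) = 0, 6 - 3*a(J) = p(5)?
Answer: 2704/441 ≈ 6.1315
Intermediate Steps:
a(J) = 7/3 (a(J) = 2 - ⅓*(-1) = 2 + ⅓ = 7/3)
t = -6/7 (t = -6*⅐ = -6/7 ≈ -0.85714)
k(c, x) = -6/7 + c + x (k(c, x) = (c + x) + (0*x - 6/7) = (c + x) + (0 - 6/7) = (c + x) - 6/7 = -6/7 + c + x)
(a(1) + k(-1, 2))² = (7/3 + (-6/7 - 1 + 2))² = (7/3 + ⅐)² = (52/21)² = 2704/441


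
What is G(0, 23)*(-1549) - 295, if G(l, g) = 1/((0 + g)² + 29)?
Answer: -166159/558 ≈ -297.78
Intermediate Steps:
G(l, g) = 1/(29 + g²) (G(l, g) = 1/(g² + 29) = 1/(29 + g²))
G(0, 23)*(-1549) - 295 = -1549/(29 + 23²) - 295 = -1549/(29 + 529) - 295 = -1549/558 - 295 = -166159/558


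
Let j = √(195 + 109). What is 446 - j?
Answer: 446 - 4*√19 ≈ 428.56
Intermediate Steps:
j = 4*√19 (j = √304 = 4*√19 ≈ 17.436)
446 - j = 446 - 4*√19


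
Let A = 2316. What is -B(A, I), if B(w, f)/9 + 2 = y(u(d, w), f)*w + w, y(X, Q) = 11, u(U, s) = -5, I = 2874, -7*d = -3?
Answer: -250110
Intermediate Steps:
d = 3/7 (d = -⅐*(-3) = 3/7 ≈ 0.42857)
B(w, f) = -18 + 108*w (B(w, f) = -18 + 9*(11*w + w) = -18 + 9*(12*w) = -18 + 108*w)
-B(A, I) = -(-18 + 108*2316) = -(-18 + 250128) = -1*250110 = -250110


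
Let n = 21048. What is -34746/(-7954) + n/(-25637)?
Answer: 361683705/101958349 ≈ 3.5474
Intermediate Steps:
-34746/(-7954) + n/(-25637) = -34746/(-7954) + 21048/(-25637) = -34746*(-1/7954) + 21048*(-1/25637) = 17373/3977 - 21048/25637 = 361683705/101958349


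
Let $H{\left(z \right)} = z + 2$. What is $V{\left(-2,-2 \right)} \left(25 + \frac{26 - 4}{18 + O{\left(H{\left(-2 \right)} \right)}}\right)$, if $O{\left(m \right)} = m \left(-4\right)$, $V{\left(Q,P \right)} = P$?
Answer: $- \frac{472}{9} \approx -52.444$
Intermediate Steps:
$H{\left(z \right)} = 2 + z$
$O{\left(m \right)} = - 4 m$
$V{\left(-2,-2 \right)} \left(25 + \frac{26 - 4}{18 + O{\left(H{\left(-2 \right)} \right)}}\right) = - 2 \left(25 + \frac{26 - 4}{18 - 4 \left(2 - 2\right)}\right) = - 2 \left(25 + \frac{22}{18 - 0}\right) = - 2 \left(25 + \frac{22}{18 + 0}\right) = - 2 \left(25 + \frac{22}{18}\right) = - 2 \left(25 + 22 \cdot \frac{1}{18}\right) = - 2 \left(25 + \frac{11}{9}\right) = \left(-2\right) \frac{236}{9} = - \frac{472}{9}$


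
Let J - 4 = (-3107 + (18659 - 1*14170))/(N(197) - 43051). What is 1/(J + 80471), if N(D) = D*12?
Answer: 40687/3274284943 ≈ 1.2426e-5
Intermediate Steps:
N(D) = 12*D
J = 161366/40687 (J = 4 + (-3107 + (18659 - 1*14170))/(12*197 - 43051) = 4 + (-3107 + (18659 - 14170))/(2364 - 43051) = 4 + (-3107 + 4489)/(-40687) = 4 + 1382*(-1/40687) = 4 - 1382/40687 = 161366/40687 ≈ 3.9660)
1/(J + 80471) = 1/(161366/40687 + 80471) = 1/(3274284943/40687) = 40687/3274284943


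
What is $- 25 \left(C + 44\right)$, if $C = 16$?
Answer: $-1500$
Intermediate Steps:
$- 25 \left(C + 44\right) = - 25 \left(16 + 44\right) = \left(-25\right) 60 = -1500$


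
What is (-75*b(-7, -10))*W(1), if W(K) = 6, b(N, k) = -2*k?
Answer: -9000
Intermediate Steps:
(-75*b(-7, -10))*W(1) = -(-150)*(-10)*6 = -75*20*6 = -1500*6 = -9000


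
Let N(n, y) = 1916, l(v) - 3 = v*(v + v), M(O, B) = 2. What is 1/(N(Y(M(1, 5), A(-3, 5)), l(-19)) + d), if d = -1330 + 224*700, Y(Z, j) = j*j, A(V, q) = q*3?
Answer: 1/157386 ≈ 6.3538e-6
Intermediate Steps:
l(v) = 3 + 2*v**2 (l(v) = 3 + v*(v + v) = 3 + v*(2*v) = 3 + 2*v**2)
A(V, q) = 3*q
Y(Z, j) = j**2
d = 155470 (d = -1330 + 156800 = 155470)
1/(N(Y(M(1, 5), A(-3, 5)), l(-19)) + d) = 1/(1916 + 155470) = 1/157386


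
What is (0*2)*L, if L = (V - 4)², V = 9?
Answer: 0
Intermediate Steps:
L = 25 (L = (9 - 4)² = 5² = 25)
(0*2)*L = (0*2)*25 = 0*25 = 0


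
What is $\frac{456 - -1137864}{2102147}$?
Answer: $\frac{1138320}{2102147} \approx 0.5415$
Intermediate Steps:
$\frac{456 - -1137864}{2102147} = \left(456 + 1137864\right) \frac{1}{2102147} = 1138320 \cdot \frac{1}{2102147} = \frac{1138320}{2102147}$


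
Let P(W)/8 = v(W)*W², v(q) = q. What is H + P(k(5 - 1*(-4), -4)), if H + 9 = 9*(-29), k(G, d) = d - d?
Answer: -270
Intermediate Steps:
k(G, d) = 0
P(W) = 8*W³ (P(W) = 8*(W*W²) = 8*W³)
H = -270 (H = -9 + 9*(-29) = -9 - 261 = -270)
H + P(k(5 - 1*(-4), -4)) = -270 + 8*0³ = -270 + 8*0 = -270 + 0 = -270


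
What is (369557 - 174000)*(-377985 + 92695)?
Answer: -55790456530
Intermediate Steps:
(369557 - 174000)*(-377985 + 92695) = 195557*(-285290) = -55790456530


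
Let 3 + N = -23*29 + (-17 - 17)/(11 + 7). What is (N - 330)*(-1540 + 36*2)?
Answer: 13236956/9 ≈ 1.4708e+6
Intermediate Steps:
N = -6047/9 (N = -3 + (-23*29 + (-17 - 17)/(11 + 7)) = -3 + (-667 - 34/18) = -3 + (-667 - 34*1/18) = -3 + (-667 - 17/9) = -3 - 6020/9 = -6047/9 ≈ -671.89)
(N - 330)*(-1540 + 36*2) = (-6047/9 - 330)*(-1540 + 36*2) = -9017*(-1540 + 72)/9 = -9017/9*(-1468) = 13236956/9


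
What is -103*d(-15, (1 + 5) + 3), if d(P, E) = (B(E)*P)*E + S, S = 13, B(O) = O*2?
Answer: 248951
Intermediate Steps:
B(O) = 2*O
d(P, E) = 13 + 2*P*E² (d(P, E) = ((2*E)*P)*E + 13 = (2*E*P)*E + 13 = 2*P*E² + 13 = 13 + 2*P*E²)
-103*d(-15, (1 + 5) + 3) = -103*(13 + 2*(-15)*((1 + 5) + 3)²) = -103*(13 + 2*(-15)*(6 + 3)²) = -103*(13 + 2*(-15)*9²) = -103*(13 + 2*(-15)*81) = -103*(13 - 2430) = -103*(-2417) = 248951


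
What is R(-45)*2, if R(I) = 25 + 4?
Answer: 58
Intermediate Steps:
R(I) = 29
R(-45)*2 = 29*2 = 58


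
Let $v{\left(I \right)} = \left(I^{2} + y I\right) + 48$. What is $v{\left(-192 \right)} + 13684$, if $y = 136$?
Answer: $24484$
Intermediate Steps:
$v{\left(I \right)} = 48 + I^{2} + 136 I$ ($v{\left(I \right)} = \left(I^{2} + 136 I\right) + 48 = 48 + I^{2} + 136 I$)
$v{\left(-192 \right)} + 13684 = \left(48 + \left(-192\right)^{2} + 136 \left(-192\right)\right) + 13684 = \left(48 + 36864 - 26112\right) + 13684 = 10800 + 13684 = 24484$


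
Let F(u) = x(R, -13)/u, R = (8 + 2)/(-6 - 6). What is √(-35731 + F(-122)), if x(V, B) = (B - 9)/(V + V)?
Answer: 2*I*√830971585/305 ≈ 189.03*I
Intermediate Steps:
R = -⅚ (R = 10/(-12) = 10*(-1/12) = -⅚ ≈ -0.83333)
x(V, B) = (-9 + B)/(2*V) (x(V, B) = (-9 + B)/((2*V)) = (-9 + B)*(1/(2*V)) = (-9 + B)/(2*V))
F(u) = 66/(5*u) (F(u) = ((-9 - 13)/(2*(-⅚)))/u = ((½)*(-6/5)*(-22))/u = 66/(5*u))
√(-35731 + F(-122)) = √(-35731 + (66/5)/(-122)) = √(-35731 + (66/5)*(-1/122)) = √(-35731 - 33/305) = √(-10897988/305) = 2*I*√830971585/305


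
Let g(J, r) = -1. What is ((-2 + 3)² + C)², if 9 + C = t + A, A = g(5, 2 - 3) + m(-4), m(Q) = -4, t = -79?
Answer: 8464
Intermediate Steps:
A = -5 (A = -1 - 4 = -5)
C = -93 (C = -9 + (-79 - 5) = -9 - 84 = -93)
((-2 + 3)² + C)² = ((-2 + 3)² - 93)² = (1² - 93)² = (1 - 93)² = (-92)² = 8464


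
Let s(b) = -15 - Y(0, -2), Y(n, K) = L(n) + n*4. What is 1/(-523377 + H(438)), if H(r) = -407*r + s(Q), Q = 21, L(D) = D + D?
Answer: -1/701658 ≈ -1.4252e-6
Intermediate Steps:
L(D) = 2*D
Y(n, K) = 6*n (Y(n, K) = 2*n + n*4 = 2*n + 4*n = 6*n)
s(b) = -15 (s(b) = -15 - 6*0 = -15 - 1*0 = -15 + 0 = -15)
H(r) = -15 - 407*r (H(r) = -407*r - 15 = -15 - 407*r)
1/(-523377 + H(438)) = 1/(-523377 + (-15 - 407*438)) = 1/(-523377 + (-15 - 178266)) = 1/(-523377 - 178281) = 1/(-701658) = -1/701658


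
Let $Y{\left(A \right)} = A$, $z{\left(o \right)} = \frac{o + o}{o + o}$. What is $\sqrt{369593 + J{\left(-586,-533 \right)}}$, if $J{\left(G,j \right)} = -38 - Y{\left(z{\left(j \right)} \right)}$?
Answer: $\sqrt{369554} \approx 607.91$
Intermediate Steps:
$z{\left(o \right)} = 1$ ($z{\left(o \right)} = \frac{2 o}{2 o} = 2 o \frac{1}{2 o} = 1$)
$J{\left(G,j \right)} = -39$ ($J{\left(G,j \right)} = -38 - 1 = -39$)
$\sqrt{369593 + J{\left(-586,-533 \right)}} = \sqrt{369593 - 39} = \sqrt{369554}$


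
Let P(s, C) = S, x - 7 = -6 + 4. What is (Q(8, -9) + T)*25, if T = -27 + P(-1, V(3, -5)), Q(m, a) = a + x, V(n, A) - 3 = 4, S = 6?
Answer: -625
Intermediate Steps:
x = 5 (x = 7 + (-6 + 4) = 7 - 2 = 5)
V(n, A) = 7 (V(n, A) = 3 + 4 = 7)
Q(m, a) = 5 + a (Q(m, a) = a + 5 = 5 + a)
P(s, C) = 6
T = -21 (T = -27 + 6 = -21)
(Q(8, -9) + T)*25 = ((5 - 9) - 21)*25 = (-4 - 21)*25 = -25*25 = -625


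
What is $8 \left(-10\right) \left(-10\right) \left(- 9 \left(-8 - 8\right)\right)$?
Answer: $115200$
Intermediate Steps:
$8 \left(-10\right) \left(-10\right) \left(- 9 \left(-8 - 8\right)\right) = \left(-80\right) \left(-10\right) \left(\left(-9\right) \left(-16\right)\right) = 800 \cdot 144 = 115200$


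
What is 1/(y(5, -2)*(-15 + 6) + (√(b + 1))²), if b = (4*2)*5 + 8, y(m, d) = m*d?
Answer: 1/139 ≈ 0.0071942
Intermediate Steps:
y(m, d) = d*m
b = 48 (b = 8*5 + 8 = 40 + 8 = 48)
1/(y(5, -2)*(-15 + 6) + (√(b + 1))²) = 1/((-2*5)*(-15 + 6) + (√(48 + 1))²) = 1/(-10*(-9) + (√49)²) = 1/(90 + 7²) = 1/(90 + 49) = 1/139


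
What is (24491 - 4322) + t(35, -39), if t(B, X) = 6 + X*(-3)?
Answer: 20292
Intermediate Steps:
t(B, X) = 6 - 3*X
(24491 - 4322) + t(35, -39) = (24491 - 4322) + (6 - 3*(-39)) = 20169 + (6 + 117) = 20169 + 123 = 20292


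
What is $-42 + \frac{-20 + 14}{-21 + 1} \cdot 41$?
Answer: $- \frac{297}{10} \approx -29.7$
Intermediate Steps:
$-42 + \frac{-20 + 14}{-21 + 1} \cdot 41 = -42 + - \frac{6}{-20} \cdot 41 = -42 + \left(-6\right) \left(- \frac{1}{20}\right) 41 = -42 + \frac{3}{10} \cdot 41 = -42 + \frac{123}{10} = - \frac{297}{10}$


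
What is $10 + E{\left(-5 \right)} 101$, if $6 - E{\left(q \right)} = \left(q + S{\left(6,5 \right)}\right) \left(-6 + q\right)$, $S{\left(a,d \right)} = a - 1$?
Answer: $616$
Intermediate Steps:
$S{\left(a,d \right)} = -1 + a$ ($S{\left(a,d \right)} = a - 1 = -1 + a$)
$E{\left(q \right)} = 6 - \left(-6 + q\right) \left(5 + q\right)$ ($E{\left(q \right)} = 6 - \left(q + \left(-1 + 6\right)\right) \left(-6 + q\right) = 6 - \left(q + 5\right) \left(-6 + q\right) = 6 - \left(5 + q\right) \left(-6 + q\right) = 6 - \left(-6 + q\right) \left(5 + q\right)$)
$10 + E{\left(-5 \right)} 101 = 10 + \left(36 - 5 - \left(-5\right)^{2}\right) 101 = 10 + \left(36 - 5 - 25\right) 101 = 10 + 6 \cdot 101 = 10 + 606 = 616$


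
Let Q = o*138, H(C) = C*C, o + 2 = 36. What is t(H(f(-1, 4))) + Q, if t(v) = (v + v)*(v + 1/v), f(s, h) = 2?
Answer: 4726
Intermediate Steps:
o = 34 (o = -2 + 36 = 34)
H(C) = C²
t(v) = 2*v*(v + 1/v) (t(v) = (2*v)*(v + 1/v) = 2*v*(v + 1/v))
Q = 4692 (Q = 34*138 = 4692)
t(H(f(-1, 4))) + Q = (2 + 2*(2²)²) + 4692 = (2 + 2*4²) + 4692 = (2 + 2*16) + 4692 = (2 + 32) + 4692 = 34 + 4692 = 4726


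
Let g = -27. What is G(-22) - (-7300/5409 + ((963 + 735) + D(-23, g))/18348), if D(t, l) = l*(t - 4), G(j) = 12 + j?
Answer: -290543521/33081444 ≈ -8.7827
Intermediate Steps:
D(t, l) = l*(-4 + t)
G(-22) - (-7300/5409 + ((963 + 735) + D(-23, g))/18348) = (12 - 22) - (-7300/5409 + ((963 + 735) - 27*(-4 - 23))/18348) = -10 - (-7300*1/5409 + (1698 - 27*(-27))*(1/18348)) = -10 - (-7300/5409 + (1698 + 729)*(1/18348)) = -10 - (-7300/5409 + 2427*(1/18348)) = -10 - (-7300/5409 + 809/6116) = -10 - 1*(-40270919/33081444) = -10 + 40270919/33081444 = -290543521/33081444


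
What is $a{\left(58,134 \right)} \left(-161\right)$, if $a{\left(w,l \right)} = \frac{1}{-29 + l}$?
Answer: $- \frac{23}{15} \approx -1.5333$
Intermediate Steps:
$a{\left(58,134 \right)} \left(-161\right) = \frac{1}{-29 + 134} \left(-161\right) = \frac{1}{105} \left(-161\right) = - \frac{23}{15}$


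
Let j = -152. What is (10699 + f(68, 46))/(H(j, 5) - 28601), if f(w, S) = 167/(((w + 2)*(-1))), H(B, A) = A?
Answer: -748763/2001720 ≈ -0.37406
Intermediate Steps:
f(w, S) = 167/(-2 - w) (f(w, S) = 167/(((2 + w)*(-1))) = 167/(-2 - w))
(10699 + f(68, 46))/(H(j, 5) - 28601) = (10699 - 167/(2 + 68))/(5 - 28601) = (10699 - 167/70)/(-28596) = (10699 - 167*1/70)*(-1/28596) = (10699 - 167/70)*(-1/28596) = (748763/70)*(-1/28596) = -748763/2001720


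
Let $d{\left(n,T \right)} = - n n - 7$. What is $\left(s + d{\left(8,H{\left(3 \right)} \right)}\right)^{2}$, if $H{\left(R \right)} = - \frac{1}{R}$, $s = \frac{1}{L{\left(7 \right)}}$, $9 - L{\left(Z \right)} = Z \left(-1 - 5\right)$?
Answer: $\frac{13104400}{2601} \approx 5038.2$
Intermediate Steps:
$L{\left(Z \right)} = 9 + 6 Z$ ($L{\left(Z \right)} = 9 - Z \left(-1 - 5\right) = 9 - Z \left(-6\right) = 9 - - 6 Z = 9 + 6 Z$)
$s = \frac{1}{51}$ ($s = \frac{1}{9 + 6 \cdot 7} = \frac{1}{9 + 42} = \frac{1}{51} \approx 0.019608$)
$d{\left(n,T \right)} = -7 - n^{2}$ ($d{\left(n,T \right)} = - n^{2} - 7 = -7 - n^{2}$)
$\left(s + d{\left(8,H{\left(3 \right)} \right)}\right)^{2} = \left(\frac{1}{51} - 71\right)^{2} = \left(- \frac{3620}{51}\right)^{2} = \frac{13104400}{2601}$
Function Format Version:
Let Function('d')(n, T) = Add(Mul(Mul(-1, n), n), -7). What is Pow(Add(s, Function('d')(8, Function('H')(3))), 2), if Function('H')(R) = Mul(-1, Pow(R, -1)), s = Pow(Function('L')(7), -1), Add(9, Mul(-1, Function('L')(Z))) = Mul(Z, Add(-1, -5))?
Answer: Rational(13104400, 2601) ≈ 5038.2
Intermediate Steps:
Function('L')(Z) = Add(9, Mul(6, Z)) (Function('L')(Z) = Add(9, Mul(-1, Mul(Z, Add(-1, -5)))) = Add(9, Mul(-1, Mul(Z, -6))) = Add(9, Mul(-1, Mul(-6, Z))) = Add(9, Mul(6, Z)))
s = Rational(1, 51) (s = Pow(Add(9, Mul(6, 7)), -1) = Pow(Add(9, 42), -1) = Pow(51, -1) = Rational(1, 51) ≈ 0.019608)
Function('d')(n, T) = Add(-7, Mul(-1, Pow(n, 2))) (Function('d')(n, T) = Add(Mul(-1, Pow(n, 2)), -7) = Add(-7, Mul(-1, Pow(n, 2))))
Pow(Add(s, Function('d')(8, Function('H')(3))), 2) = Pow(Add(Rational(1, 51), Add(-7, Mul(-1, Pow(8, 2)))), 2) = Pow(Add(Rational(1, 51), Add(-7, Mul(-1, 64))), 2) = Pow(Add(Rational(1, 51), Add(-7, -64)), 2) = Pow(Add(Rational(1, 51), -71), 2) = Pow(Rational(-3620, 51), 2) = Rational(13104400, 2601)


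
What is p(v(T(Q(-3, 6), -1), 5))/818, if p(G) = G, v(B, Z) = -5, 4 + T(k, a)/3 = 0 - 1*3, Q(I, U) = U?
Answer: -5/818 ≈ -0.0061125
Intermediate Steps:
T(k, a) = -21 (T(k, a) = -12 + 3*(0 - 1*3) = -12 + 3*(0 - 3) = -12 + 3*(-3) = -12 - 9 = -21)
p(v(T(Q(-3, 6), -1), 5))/818 = -5/818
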